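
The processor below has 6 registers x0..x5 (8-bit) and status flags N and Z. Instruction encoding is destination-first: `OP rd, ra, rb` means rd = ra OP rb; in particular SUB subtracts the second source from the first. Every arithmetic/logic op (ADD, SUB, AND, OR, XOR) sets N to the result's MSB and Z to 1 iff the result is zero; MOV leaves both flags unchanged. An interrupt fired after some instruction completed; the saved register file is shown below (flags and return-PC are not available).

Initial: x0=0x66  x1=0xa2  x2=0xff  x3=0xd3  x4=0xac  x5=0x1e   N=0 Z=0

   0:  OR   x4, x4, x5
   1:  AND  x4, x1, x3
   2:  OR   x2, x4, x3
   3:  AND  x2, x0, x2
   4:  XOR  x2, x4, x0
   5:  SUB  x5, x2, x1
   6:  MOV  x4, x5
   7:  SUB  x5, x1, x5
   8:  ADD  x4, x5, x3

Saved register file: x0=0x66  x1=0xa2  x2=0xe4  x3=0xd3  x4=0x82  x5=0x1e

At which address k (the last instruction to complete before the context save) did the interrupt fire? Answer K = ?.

K = 4

after  0: x0=0x66 x1=0xa2 x2=0xff x3=0xd3 x4=0xbe x5=0x1e  N=1 Z=0
after  1: x0=0x66 x1=0xa2 x2=0xff x3=0xd3 x4=0x82 x5=0x1e  N=1 Z=0
after  2: x0=0x66 x1=0xa2 x2=0xd3 x3=0xd3 x4=0x82 x5=0x1e  N=1 Z=0
after  3: x0=0x66 x1=0xa2 x2=0x42 x3=0xd3 x4=0x82 x5=0x1e  N=0 Z=0
after  4: x0=0x66 x1=0xa2 x2=0xe4 x3=0xd3 x4=0x82 x5=0x1e  N=1 Z=0
-- IRQ taken; context saved, return-PC = 5 --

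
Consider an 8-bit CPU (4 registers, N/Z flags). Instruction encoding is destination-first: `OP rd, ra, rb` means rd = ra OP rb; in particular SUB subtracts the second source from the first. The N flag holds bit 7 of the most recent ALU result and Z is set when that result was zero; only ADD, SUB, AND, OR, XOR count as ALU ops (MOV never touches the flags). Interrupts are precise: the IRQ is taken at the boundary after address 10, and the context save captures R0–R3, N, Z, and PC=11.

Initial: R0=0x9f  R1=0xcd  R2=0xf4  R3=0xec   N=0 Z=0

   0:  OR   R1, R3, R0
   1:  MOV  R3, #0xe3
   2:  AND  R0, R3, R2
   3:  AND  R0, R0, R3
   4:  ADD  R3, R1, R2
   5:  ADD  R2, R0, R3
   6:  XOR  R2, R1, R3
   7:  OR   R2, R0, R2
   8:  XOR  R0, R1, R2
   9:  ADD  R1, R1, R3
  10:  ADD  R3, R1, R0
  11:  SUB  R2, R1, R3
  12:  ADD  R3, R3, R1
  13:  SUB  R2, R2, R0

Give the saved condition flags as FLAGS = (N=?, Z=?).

after  0: R0=0x9f R1=0xff R2=0xf4 R3=0xec  N=1 Z=0
after  1: R0=0x9f R1=0xff R2=0xf4 R3=0xe3  N=1 Z=0
after  2: R0=0xe0 R1=0xff R2=0xf4 R3=0xe3  N=1 Z=0
after  3: R0=0xe0 R1=0xff R2=0xf4 R3=0xe3  N=1 Z=0
after  4: R0=0xe0 R1=0xff R2=0xf4 R3=0xf3  N=1 Z=0
after  5: R0=0xe0 R1=0xff R2=0xd3 R3=0xf3  N=1 Z=0
after  6: R0=0xe0 R1=0xff R2=0x0c R3=0xf3  N=0 Z=0
after  7: R0=0xe0 R1=0xff R2=0xec R3=0xf3  N=1 Z=0
after  8: R0=0x13 R1=0xff R2=0xec R3=0xf3  N=0 Z=0
after  9: R0=0x13 R1=0xf2 R2=0xec R3=0xf3  N=1 Z=0
after 10: R0=0x13 R1=0xf2 R2=0xec R3=0x05  N=0 Z=0
-- IRQ taken; context saved, return-PC = 11 --

FLAGS = (N=0, Z=0)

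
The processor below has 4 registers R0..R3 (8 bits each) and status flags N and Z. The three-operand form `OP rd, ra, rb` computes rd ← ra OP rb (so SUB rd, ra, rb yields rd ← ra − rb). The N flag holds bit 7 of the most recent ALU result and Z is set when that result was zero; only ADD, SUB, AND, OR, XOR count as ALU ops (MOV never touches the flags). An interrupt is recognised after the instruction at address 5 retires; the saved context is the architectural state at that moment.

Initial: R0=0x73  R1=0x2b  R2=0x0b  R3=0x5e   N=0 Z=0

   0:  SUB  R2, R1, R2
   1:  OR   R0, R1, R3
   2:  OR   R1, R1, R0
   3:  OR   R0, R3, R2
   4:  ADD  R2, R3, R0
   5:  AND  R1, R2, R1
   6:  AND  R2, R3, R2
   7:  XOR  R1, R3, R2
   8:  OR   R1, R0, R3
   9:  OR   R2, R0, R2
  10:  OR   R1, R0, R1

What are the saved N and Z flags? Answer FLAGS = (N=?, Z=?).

FLAGS = (N=0, Z=0)

after  0: R0=0x73 R1=0x2b R2=0x20 R3=0x5e  N=0 Z=0
after  1: R0=0x7f R1=0x2b R2=0x20 R3=0x5e  N=0 Z=0
after  2: R0=0x7f R1=0x7f R2=0x20 R3=0x5e  N=0 Z=0
after  3: R0=0x7e R1=0x7f R2=0x20 R3=0x5e  N=0 Z=0
after  4: R0=0x7e R1=0x7f R2=0xdc R3=0x5e  N=1 Z=0
after  5: R0=0x7e R1=0x5c R2=0xdc R3=0x5e  N=0 Z=0
-- IRQ taken; context saved, return-PC = 6 --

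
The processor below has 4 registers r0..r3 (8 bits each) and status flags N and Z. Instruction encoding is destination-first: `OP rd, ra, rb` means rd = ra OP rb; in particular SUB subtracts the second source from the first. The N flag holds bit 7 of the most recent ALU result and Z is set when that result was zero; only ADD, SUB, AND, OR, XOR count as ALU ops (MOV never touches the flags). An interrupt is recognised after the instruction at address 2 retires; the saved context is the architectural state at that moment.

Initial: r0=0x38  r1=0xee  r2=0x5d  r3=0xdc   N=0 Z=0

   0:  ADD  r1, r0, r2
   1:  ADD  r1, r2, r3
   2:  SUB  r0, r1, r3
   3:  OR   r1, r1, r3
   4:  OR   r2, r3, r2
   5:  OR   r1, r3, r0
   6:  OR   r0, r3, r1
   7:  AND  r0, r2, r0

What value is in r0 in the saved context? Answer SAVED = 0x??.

after  0: r0=0x38 r1=0x95 r2=0x5d r3=0xdc  N=1 Z=0
after  1: r0=0x38 r1=0x39 r2=0x5d r3=0xdc  N=0 Z=0
after  2: r0=0x5d r1=0x39 r2=0x5d r3=0xdc  N=0 Z=0
-- IRQ taken; context saved, return-PC = 3 --

SAVED = 0x5d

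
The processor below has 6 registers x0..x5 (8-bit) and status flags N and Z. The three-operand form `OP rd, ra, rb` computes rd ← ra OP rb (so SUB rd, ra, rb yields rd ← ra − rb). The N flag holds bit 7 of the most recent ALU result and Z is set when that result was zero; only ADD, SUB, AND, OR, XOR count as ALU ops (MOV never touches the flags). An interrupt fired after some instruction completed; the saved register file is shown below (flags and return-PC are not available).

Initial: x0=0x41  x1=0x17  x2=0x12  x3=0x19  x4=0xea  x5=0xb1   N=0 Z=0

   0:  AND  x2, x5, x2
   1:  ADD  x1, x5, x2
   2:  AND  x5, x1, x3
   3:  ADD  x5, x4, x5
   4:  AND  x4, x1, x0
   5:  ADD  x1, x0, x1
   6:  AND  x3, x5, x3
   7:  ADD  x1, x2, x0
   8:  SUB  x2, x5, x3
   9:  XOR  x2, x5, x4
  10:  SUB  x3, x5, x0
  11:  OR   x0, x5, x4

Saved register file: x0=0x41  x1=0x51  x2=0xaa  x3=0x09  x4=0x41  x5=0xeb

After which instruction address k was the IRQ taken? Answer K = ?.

K = 9

after  0: x0=0x41 x1=0x17 x2=0x10 x3=0x19 x4=0xea x5=0xb1  N=0 Z=0
after  1: x0=0x41 x1=0xc1 x2=0x10 x3=0x19 x4=0xea x5=0xb1  N=1 Z=0
after  2: x0=0x41 x1=0xc1 x2=0x10 x3=0x19 x4=0xea x5=0x01  N=0 Z=0
after  3: x0=0x41 x1=0xc1 x2=0x10 x3=0x19 x4=0xea x5=0xeb  N=1 Z=0
after  4: x0=0x41 x1=0xc1 x2=0x10 x3=0x19 x4=0x41 x5=0xeb  N=0 Z=0
after  5: x0=0x41 x1=0x02 x2=0x10 x3=0x19 x4=0x41 x5=0xeb  N=0 Z=0
after  6: x0=0x41 x1=0x02 x2=0x10 x3=0x09 x4=0x41 x5=0xeb  N=0 Z=0
after  7: x0=0x41 x1=0x51 x2=0x10 x3=0x09 x4=0x41 x5=0xeb  N=0 Z=0
after  8: x0=0x41 x1=0x51 x2=0xe2 x3=0x09 x4=0x41 x5=0xeb  N=1 Z=0
after  9: x0=0x41 x1=0x51 x2=0xaa x3=0x09 x4=0x41 x5=0xeb  N=1 Z=0
-- IRQ taken; context saved, return-PC = 10 --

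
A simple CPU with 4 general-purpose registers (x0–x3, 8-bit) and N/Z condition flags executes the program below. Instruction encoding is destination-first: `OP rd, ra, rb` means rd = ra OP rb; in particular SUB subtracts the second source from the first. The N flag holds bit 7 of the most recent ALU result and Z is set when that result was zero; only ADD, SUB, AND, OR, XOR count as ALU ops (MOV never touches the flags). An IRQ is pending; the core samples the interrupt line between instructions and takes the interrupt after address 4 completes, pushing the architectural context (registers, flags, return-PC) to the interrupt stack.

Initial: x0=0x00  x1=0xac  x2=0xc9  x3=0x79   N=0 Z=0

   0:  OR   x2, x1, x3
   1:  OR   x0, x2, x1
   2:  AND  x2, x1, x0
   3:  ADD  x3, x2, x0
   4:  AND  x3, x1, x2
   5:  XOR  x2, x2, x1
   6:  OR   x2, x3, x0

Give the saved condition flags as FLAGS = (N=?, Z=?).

after  0: x0=0x00 x1=0xac x2=0xfd x3=0x79  N=1 Z=0
after  1: x0=0xfd x1=0xac x2=0xfd x3=0x79  N=1 Z=0
after  2: x0=0xfd x1=0xac x2=0xac x3=0x79  N=1 Z=0
after  3: x0=0xfd x1=0xac x2=0xac x3=0xa9  N=1 Z=0
after  4: x0=0xfd x1=0xac x2=0xac x3=0xac  N=1 Z=0
-- IRQ taken; context saved, return-PC = 5 --

FLAGS = (N=1, Z=0)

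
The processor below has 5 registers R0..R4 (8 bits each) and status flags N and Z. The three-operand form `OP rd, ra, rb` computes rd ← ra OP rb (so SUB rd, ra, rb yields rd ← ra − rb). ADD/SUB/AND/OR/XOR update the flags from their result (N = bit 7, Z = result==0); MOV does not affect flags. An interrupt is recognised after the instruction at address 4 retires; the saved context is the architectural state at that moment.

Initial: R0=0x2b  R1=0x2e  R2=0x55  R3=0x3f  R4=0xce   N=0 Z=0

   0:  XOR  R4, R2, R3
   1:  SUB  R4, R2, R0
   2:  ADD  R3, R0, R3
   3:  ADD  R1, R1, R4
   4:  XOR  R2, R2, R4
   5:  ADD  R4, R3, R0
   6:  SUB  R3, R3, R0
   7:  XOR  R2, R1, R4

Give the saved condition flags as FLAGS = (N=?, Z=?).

after  0: R0=0x2b R1=0x2e R2=0x55 R3=0x3f R4=0x6a  N=0 Z=0
after  1: R0=0x2b R1=0x2e R2=0x55 R3=0x3f R4=0x2a  N=0 Z=0
after  2: R0=0x2b R1=0x2e R2=0x55 R3=0x6a R4=0x2a  N=0 Z=0
after  3: R0=0x2b R1=0x58 R2=0x55 R3=0x6a R4=0x2a  N=0 Z=0
after  4: R0=0x2b R1=0x58 R2=0x7f R3=0x6a R4=0x2a  N=0 Z=0
-- IRQ taken; context saved, return-PC = 5 --

FLAGS = (N=0, Z=0)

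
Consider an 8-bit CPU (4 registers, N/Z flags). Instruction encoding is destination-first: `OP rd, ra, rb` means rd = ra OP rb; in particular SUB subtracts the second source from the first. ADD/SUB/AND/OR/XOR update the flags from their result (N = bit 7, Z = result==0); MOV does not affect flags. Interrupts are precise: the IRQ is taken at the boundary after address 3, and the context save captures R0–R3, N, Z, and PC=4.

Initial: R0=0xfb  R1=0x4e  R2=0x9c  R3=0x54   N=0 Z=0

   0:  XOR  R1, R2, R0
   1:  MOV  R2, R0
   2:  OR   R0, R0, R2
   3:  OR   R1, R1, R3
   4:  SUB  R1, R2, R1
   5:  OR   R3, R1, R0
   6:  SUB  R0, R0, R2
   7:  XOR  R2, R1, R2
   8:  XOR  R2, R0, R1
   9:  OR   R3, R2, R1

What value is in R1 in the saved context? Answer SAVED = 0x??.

after  0: R0=0xfb R1=0x67 R2=0x9c R3=0x54  N=0 Z=0
after  1: R0=0xfb R1=0x67 R2=0xfb R3=0x54  N=0 Z=0
after  2: R0=0xfb R1=0x67 R2=0xfb R3=0x54  N=1 Z=0
after  3: R0=0xfb R1=0x77 R2=0xfb R3=0x54  N=0 Z=0
-- IRQ taken; context saved, return-PC = 4 --

SAVED = 0x77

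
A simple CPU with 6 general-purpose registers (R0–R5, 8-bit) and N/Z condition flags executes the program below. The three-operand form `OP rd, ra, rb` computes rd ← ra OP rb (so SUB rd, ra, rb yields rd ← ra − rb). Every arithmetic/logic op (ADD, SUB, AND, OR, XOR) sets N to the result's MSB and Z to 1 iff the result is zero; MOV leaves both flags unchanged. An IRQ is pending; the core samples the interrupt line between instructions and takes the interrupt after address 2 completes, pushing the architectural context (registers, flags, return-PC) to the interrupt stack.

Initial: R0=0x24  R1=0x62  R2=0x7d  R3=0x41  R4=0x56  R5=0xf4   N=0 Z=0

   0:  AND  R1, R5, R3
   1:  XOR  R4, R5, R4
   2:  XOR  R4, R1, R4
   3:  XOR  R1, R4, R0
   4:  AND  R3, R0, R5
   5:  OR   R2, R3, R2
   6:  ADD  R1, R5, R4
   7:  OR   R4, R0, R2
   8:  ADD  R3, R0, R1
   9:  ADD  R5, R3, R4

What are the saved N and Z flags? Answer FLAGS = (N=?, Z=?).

after  0: R0=0x24 R1=0x40 R2=0x7d R3=0x41 R4=0x56 R5=0xf4  N=0 Z=0
after  1: R0=0x24 R1=0x40 R2=0x7d R3=0x41 R4=0xa2 R5=0xf4  N=1 Z=0
after  2: R0=0x24 R1=0x40 R2=0x7d R3=0x41 R4=0xe2 R5=0xf4  N=1 Z=0
-- IRQ taken; context saved, return-PC = 3 --

FLAGS = (N=1, Z=0)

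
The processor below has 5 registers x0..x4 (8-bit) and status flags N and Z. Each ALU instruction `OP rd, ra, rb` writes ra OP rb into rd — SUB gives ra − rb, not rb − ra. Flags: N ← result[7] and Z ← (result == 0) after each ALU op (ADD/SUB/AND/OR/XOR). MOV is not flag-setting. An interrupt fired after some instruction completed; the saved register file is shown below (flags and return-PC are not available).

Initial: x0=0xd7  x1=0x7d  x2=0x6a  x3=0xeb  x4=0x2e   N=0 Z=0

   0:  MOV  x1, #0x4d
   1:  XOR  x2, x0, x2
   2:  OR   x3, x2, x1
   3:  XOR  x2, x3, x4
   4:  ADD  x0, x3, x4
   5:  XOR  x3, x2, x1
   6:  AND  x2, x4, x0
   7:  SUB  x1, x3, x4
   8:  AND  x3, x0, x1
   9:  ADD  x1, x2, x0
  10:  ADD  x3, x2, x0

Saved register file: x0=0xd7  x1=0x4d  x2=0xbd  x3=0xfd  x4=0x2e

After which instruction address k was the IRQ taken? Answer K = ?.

K = 2

after  0: x0=0xd7 x1=0x4d x2=0x6a x3=0xeb x4=0x2e  N=0 Z=0
after  1: x0=0xd7 x1=0x4d x2=0xbd x3=0xeb x4=0x2e  N=1 Z=0
after  2: x0=0xd7 x1=0x4d x2=0xbd x3=0xfd x4=0x2e  N=1 Z=0
-- IRQ taken; context saved, return-PC = 3 --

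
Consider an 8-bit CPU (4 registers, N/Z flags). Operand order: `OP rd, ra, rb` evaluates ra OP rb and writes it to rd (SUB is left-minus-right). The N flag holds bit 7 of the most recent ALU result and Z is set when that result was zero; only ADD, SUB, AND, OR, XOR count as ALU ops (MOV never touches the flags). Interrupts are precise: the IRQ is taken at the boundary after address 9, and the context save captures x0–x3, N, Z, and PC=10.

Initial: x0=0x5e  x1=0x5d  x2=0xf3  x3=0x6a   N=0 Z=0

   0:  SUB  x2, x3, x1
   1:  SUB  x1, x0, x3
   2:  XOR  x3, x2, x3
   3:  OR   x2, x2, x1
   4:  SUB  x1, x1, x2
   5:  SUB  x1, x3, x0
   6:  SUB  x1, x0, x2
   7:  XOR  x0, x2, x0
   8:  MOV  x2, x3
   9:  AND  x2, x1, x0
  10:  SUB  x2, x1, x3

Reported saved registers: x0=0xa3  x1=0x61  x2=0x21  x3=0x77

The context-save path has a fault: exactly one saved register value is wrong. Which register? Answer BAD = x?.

BAD = x3

after  0: x0=0x5e x1=0x5d x2=0x0d x3=0x6a  N=0 Z=0
after  1: x0=0x5e x1=0xf4 x2=0x0d x3=0x6a  N=1 Z=0
after  2: x0=0x5e x1=0xf4 x2=0x0d x3=0x67  N=0 Z=0
after  3: x0=0x5e x1=0xf4 x2=0xfd x3=0x67  N=1 Z=0
after  4: x0=0x5e x1=0xf7 x2=0xfd x3=0x67  N=1 Z=0
after  5: x0=0x5e x1=0x09 x2=0xfd x3=0x67  N=0 Z=0
after  6: x0=0x5e x1=0x61 x2=0xfd x3=0x67  N=0 Z=0
after  7: x0=0xa3 x1=0x61 x2=0xfd x3=0x67  N=1 Z=0
after  8: x0=0xa3 x1=0x61 x2=0x67 x3=0x67  N=1 Z=0
after  9: x0=0xa3 x1=0x61 x2=0x21 x3=0x67  N=0 Z=0
-- IRQ taken; context saved, return-PC = 10 --
mismatch: x3: reported 0x77 vs actual 0x67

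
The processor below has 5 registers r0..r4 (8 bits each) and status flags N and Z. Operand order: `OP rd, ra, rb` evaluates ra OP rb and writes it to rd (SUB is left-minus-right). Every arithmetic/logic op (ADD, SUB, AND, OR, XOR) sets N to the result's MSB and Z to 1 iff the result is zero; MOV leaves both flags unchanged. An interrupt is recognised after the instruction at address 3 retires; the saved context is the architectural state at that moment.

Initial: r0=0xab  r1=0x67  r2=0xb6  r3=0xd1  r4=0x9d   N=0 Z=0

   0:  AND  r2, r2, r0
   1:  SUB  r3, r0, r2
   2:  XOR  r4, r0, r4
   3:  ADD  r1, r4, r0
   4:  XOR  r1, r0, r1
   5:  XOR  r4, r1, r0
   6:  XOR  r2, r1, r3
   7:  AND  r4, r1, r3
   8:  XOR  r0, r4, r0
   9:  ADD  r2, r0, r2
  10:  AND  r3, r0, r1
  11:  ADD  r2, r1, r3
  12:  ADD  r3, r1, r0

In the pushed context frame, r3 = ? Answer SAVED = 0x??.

SAVED = 0x09

after  0: r0=0xab r1=0x67 r2=0xa2 r3=0xd1 r4=0x9d  N=1 Z=0
after  1: r0=0xab r1=0x67 r2=0xa2 r3=0x09 r4=0x9d  N=0 Z=0
after  2: r0=0xab r1=0x67 r2=0xa2 r3=0x09 r4=0x36  N=0 Z=0
after  3: r0=0xab r1=0xe1 r2=0xa2 r3=0x09 r4=0x36  N=1 Z=0
-- IRQ taken; context saved, return-PC = 4 --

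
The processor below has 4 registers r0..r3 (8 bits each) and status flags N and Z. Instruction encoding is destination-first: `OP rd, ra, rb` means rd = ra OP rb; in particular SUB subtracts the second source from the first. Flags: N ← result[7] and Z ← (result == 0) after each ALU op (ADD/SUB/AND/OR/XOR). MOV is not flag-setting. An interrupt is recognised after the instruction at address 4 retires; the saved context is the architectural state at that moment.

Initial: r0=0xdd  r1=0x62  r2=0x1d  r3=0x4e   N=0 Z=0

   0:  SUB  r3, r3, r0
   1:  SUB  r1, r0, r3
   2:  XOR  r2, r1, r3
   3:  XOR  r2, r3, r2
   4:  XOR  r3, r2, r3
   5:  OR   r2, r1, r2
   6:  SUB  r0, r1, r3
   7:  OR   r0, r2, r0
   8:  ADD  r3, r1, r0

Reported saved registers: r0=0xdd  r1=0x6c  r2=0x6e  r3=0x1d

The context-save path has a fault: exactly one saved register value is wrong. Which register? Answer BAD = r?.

after  0: r0=0xdd r1=0x62 r2=0x1d r3=0x71  N=0 Z=0
after  1: r0=0xdd r1=0x6c r2=0x1d r3=0x71  N=0 Z=0
after  2: r0=0xdd r1=0x6c r2=0x1d r3=0x71  N=0 Z=0
after  3: r0=0xdd r1=0x6c r2=0x6c r3=0x71  N=0 Z=0
after  4: r0=0xdd r1=0x6c r2=0x6c r3=0x1d  N=0 Z=0
-- IRQ taken; context saved, return-PC = 5 --
mismatch: r2: reported 0x6e vs actual 0x6c

BAD = r2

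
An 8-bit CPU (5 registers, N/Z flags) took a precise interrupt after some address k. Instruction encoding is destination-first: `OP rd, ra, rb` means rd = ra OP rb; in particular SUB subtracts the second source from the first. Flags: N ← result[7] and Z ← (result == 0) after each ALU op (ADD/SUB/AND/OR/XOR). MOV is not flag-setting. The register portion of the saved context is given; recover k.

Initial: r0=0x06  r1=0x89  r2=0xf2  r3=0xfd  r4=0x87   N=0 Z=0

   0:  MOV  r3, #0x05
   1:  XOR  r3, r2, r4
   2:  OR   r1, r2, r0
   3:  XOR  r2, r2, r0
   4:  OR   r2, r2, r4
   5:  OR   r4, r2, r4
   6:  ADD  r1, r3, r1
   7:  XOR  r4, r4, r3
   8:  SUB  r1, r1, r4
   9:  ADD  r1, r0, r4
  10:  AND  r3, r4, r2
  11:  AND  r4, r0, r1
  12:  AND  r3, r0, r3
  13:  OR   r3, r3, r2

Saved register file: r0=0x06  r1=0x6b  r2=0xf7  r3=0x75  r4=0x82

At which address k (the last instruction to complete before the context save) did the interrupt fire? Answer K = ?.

K = 7

after  0: r0=0x06 r1=0x89 r2=0xf2 r3=0x05 r4=0x87  N=0 Z=0
after  1: r0=0x06 r1=0x89 r2=0xf2 r3=0x75 r4=0x87  N=0 Z=0
after  2: r0=0x06 r1=0xf6 r2=0xf2 r3=0x75 r4=0x87  N=1 Z=0
after  3: r0=0x06 r1=0xf6 r2=0xf4 r3=0x75 r4=0x87  N=1 Z=0
after  4: r0=0x06 r1=0xf6 r2=0xf7 r3=0x75 r4=0x87  N=1 Z=0
after  5: r0=0x06 r1=0xf6 r2=0xf7 r3=0x75 r4=0xf7  N=1 Z=0
after  6: r0=0x06 r1=0x6b r2=0xf7 r3=0x75 r4=0xf7  N=0 Z=0
after  7: r0=0x06 r1=0x6b r2=0xf7 r3=0x75 r4=0x82  N=1 Z=0
-- IRQ taken; context saved, return-PC = 8 --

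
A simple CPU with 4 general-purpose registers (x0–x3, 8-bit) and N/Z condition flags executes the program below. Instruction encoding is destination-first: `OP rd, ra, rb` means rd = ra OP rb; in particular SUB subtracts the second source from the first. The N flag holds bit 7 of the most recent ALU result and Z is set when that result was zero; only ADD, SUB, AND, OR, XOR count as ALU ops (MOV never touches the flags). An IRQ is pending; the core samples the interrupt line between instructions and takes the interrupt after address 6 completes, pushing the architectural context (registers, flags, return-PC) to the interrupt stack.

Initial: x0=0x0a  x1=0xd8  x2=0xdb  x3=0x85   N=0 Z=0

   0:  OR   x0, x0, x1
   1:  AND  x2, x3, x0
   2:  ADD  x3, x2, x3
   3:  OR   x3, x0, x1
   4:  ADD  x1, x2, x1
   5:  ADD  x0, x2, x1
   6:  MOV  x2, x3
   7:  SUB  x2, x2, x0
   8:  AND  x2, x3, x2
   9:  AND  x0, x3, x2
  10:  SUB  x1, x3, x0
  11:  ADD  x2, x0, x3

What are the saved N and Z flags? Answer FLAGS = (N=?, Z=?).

after  0: x0=0xda x1=0xd8 x2=0xdb x3=0x85  N=1 Z=0
after  1: x0=0xda x1=0xd8 x2=0x80 x3=0x85  N=1 Z=0
after  2: x0=0xda x1=0xd8 x2=0x80 x3=0x05  N=0 Z=0
after  3: x0=0xda x1=0xd8 x2=0x80 x3=0xda  N=1 Z=0
after  4: x0=0xda x1=0x58 x2=0x80 x3=0xda  N=0 Z=0
after  5: x0=0xd8 x1=0x58 x2=0x80 x3=0xda  N=1 Z=0
after  6: x0=0xd8 x1=0x58 x2=0xda x3=0xda  N=1 Z=0
-- IRQ taken; context saved, return-PC = 7 --

FLAGS = (N=1, Z=0)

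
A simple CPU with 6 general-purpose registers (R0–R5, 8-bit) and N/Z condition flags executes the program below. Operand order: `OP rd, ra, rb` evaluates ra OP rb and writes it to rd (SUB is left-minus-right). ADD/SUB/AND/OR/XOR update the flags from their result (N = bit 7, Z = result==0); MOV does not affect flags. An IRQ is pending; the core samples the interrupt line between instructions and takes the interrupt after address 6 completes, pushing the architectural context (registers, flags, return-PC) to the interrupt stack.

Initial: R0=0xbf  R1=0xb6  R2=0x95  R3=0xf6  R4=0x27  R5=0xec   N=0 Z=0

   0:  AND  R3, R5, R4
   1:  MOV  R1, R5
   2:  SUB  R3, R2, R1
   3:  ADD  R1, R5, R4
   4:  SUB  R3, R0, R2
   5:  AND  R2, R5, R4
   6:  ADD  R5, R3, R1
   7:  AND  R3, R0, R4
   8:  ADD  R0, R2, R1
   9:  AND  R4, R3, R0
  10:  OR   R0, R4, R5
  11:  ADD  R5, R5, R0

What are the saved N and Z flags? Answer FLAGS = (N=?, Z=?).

after  0: R0=0xbf R1=0xb6 R2=0x95 R3=0x24 R4=0x27 R5=0xec  N=0 Z=0
after  1: R0=0xbf R1=0xec R2=0x95 R3=0x24 R4=0x27 R5=0xec  N=0 Z=0
after  2: R0=0xbf R1=0xec R2=0x95 R3=0xa9 R4=0x27 R5=0xec  N=1 Z=0
after  3: R0=0xbf R1=0x13 R2=0x95 R3=0xa9 R4=0x27 R5=0xec  N=0 Z=0
after  4: R0=0xbf R1=0x13 R2=0x95 R3=0x2a R4=0x27 R5=0xec  N=0 Z=0
after  5: R0=0xbf R1=0x13 R2=0x24 R3=0x2a R4=0x27 R5=0xec  N=0 Z=0
after  6: R0=0xbf R1=0x13 R2=0x24 R3=0x2a R4=0x27 R5=0x3d  N=0 Z=0
-- IRQ taken; context saved, return-PC = 7 --

FLAGS = (N=0, Z=0)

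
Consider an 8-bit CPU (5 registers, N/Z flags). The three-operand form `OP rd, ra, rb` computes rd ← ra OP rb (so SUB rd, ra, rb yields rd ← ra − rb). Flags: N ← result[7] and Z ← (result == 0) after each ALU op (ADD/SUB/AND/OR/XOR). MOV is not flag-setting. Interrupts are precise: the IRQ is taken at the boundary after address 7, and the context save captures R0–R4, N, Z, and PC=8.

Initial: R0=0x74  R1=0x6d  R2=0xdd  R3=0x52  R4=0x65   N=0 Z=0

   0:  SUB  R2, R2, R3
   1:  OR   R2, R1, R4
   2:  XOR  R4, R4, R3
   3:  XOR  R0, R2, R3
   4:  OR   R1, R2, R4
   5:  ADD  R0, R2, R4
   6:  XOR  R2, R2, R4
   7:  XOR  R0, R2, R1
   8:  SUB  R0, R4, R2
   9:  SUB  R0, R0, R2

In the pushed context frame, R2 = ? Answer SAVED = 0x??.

after  0: R0=0x74 R1=0x6d R2=0x8b R3=0x52 R4=0x65  N=1 Z=0
after  1: R0=0x74 R1=0x6d R2=0x6d R3=0x52 R4=0x65  N=0 Z=0
after  2: R0=0x74 R1=0x6d R2=0x6d R3=0x52 R4=0x37  N=0 Z=0
after  3: R0=0x3f R1=0x6d R2=0x6d R3=0x52 R4=0x37  N=0 Z=0
after  4: R0=0x3f R1=0x7f R2=0x6d R3=0x52 R4=0x37  N=0 Z=0
after  5: R0=0xa4 R1=0x7f R2=0x6d R3=0x52 R4=0x37  N=1 Z=0
after  6: R0=0xa4 R1=0x7f R2=0x5a R3=0x52 R4=0x37  N=0 Z=0
after  7: R0=0x25 R1=0x7f R2=0x5a R3=0x52 R4=0x37  N=0 Z=0
-- IRQ taken; context saved, return-PC = 8 --

SAVED = 0x5a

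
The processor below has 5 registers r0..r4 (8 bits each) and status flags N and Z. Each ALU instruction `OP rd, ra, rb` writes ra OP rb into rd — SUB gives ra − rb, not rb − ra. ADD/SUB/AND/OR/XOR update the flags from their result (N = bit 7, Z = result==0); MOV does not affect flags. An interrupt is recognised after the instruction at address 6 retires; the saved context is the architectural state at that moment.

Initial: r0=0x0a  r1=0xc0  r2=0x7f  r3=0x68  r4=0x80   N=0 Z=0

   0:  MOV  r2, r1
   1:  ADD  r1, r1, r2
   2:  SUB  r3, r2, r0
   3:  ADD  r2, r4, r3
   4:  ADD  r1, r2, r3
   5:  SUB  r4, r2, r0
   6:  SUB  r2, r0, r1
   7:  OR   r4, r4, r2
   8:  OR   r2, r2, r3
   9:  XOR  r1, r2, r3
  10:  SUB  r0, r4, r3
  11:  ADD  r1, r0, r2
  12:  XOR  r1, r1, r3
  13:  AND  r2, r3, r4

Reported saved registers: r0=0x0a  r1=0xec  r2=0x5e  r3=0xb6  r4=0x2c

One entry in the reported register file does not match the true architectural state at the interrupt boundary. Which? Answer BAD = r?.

BAD = r2

after  0: r0=0x0a r1=0xc0 r2=0xc0 r3=0x68 r4=0x80  N=0 Z=0
after  1: r0=0x0a r1=0x80 r2=0xc0 r3=0x68 r4=0x80  N=1 Z=0
after  2: r0=0x0a r1=0x80 r2=0xc0 r3=0xb6 r4=0x80  N=1 Z=0
after  3: r0=0x0a r1=0x80 r2=0x36 r3=0xb6 r4=0x80  N=0 Z=0
after  4: r0=0x0a r1=0xec r2=0x36 r3=0xb6 r4=0x80  N=1 Z=0
after  5: r0=0x0a r1=0xec r2=0x36 r3=0xb6 r4=0x2c  N=0 Z=0
after  6: r0=0x0a r1=0xec r2=0x1e r3=0xb6 r4=0x2c  N=0 Z=0
-- IRQ taken; context saved, return-PC = 7 --
mismatch: r2: reported 0x5e vs actual 0x1e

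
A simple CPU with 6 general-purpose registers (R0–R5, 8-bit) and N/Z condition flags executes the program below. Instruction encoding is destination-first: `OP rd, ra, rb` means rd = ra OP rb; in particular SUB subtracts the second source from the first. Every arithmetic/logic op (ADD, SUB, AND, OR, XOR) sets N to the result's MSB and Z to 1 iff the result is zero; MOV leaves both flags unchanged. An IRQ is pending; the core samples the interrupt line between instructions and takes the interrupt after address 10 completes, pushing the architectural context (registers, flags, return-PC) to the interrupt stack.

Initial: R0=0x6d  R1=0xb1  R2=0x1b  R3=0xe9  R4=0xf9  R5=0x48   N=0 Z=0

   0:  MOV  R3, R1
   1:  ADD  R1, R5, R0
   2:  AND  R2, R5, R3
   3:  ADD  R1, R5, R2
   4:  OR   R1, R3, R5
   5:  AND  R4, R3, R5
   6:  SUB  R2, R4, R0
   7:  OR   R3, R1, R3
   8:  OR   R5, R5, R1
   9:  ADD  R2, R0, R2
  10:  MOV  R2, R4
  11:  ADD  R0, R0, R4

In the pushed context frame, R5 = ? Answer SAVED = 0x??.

SAVED = 0xf9

after  0: R0=0x6d R1=0xb1 R2=0x1b R3=0xb1 R4=0xf9 R5=0x48  N=0 Z=0
after  1: R0=0x6d R1=0xb5 R2=0x1b R3=0xb1 R4=0xf9 R5=0x48  N=1 Z=0
after  2: R0=0x6d R1=0xb5 R2=0x00 R3=0xb1 R4=0xf9 R5=0x48  N=0 Z=1
after  3: R0=0x6d R1=0x48 R2=0x00 R3=0xb1 R4=0xf9 R5=0x48  N=0 Z=0
after  4: R0=0x6d R1=0xf9 R2=0x00 R3=0xb1 R4=0xf9 R5=0x48  N=1 Z=0
after  5: R0=0x6d R1=0xf9 R2=0x00 R3=0xb1 R4=0x00 R5=0x48  N=0 Z=1
after  6: R0=0x6d R1=0xf9 R2=0x93 R3=0xb1 R4=0x00 R5=0x48  N=1 Z=0
after  7: R0=0x6d R1=0xf9 R2=0x93 R3=0xf9 R4=0x00 R5=0x48  N=1 Z=0
after  8: R0=0x6d R1=0xf9 R2=0x93 R3=0xf9 R4=0x00 R5=0xf9  N=1 Z=0
after  9: R0=0x6d R1=0xf9 R2=0x00 R3=0xf9 R4=0x00 R5=0xf9  N=0 Z=1
after 10: R0=0x6d R1=0xf9 R2=0x00 R3=0xf9 R4=0x00 R5=0xf9  N=0 Z=1
-- IRQ taken; context saved, return-PC = 11 --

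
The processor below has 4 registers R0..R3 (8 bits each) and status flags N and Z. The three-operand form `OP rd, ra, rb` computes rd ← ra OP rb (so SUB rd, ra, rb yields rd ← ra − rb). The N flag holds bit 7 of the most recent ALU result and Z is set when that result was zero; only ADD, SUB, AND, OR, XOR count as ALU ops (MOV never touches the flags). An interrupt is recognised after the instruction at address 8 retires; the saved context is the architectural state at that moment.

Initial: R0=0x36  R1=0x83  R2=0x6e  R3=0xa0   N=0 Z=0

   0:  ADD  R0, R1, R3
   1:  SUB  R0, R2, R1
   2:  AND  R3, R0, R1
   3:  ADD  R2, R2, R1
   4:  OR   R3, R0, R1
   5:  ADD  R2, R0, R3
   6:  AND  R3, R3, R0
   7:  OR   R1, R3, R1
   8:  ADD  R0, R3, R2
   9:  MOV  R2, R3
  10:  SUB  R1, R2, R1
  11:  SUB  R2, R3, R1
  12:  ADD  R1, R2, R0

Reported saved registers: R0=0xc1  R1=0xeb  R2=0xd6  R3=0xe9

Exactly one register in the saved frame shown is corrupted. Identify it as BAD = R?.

after  0: R0=0x23 R1=0x83 R2=0x6e R3=0xa0  N=0 Z=0
after  1: R0=0xeb R1=0x83 R2=0x6e R3=0xa0  N=1 Z=0
after  2: R0=0xeb R1=0x83 R2=0x6e R3=0x83  N=1 Z=0
after  3: R0=0xeb R1=0x83 R2=0xf1 R3=0x83  N=1 Z=0
after  4: R0=0xeb R1=0x83 R2=0xf1 R3=0xeb  N=1 Z=0
after  5: R0=0xeb R1=0x83 R2=0xd6 R3=0xeb  N=1 Z=0
after  6: R0=0xeb R1=0x83 R2=0xd6 R3=0xeb  N=1 Z=0
after  7: R0=0xeb R1=0xeb R2=0xd6 R3=0xeb  N=1 Z=0
after  8: R0=0xc1 R1=0xeb R2=0xd6 R3=0xeb  N=1 Z=0
-- IRQ taken; context saved, return-PC = 9 --
mismatch: R3: reported 0xe9 vs actual 0xeb

BAD = R3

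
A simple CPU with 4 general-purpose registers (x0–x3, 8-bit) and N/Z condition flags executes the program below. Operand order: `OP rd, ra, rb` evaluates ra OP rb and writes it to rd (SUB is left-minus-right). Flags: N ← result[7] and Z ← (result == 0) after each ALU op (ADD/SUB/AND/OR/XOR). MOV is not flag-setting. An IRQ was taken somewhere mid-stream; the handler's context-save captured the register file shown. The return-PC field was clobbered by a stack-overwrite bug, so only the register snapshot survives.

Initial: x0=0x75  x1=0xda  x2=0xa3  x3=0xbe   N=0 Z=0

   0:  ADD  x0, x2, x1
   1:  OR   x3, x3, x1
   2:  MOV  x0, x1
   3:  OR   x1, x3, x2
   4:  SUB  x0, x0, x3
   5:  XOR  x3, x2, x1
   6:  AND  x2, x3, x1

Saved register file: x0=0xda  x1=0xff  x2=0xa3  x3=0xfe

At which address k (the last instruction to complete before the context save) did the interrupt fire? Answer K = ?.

after  0: x0=0x7d x1=0xda x2=0xa3 x3=0xbe  N=0 Z=0
after  1: x0=0x7d x1=0xda x2=0xa3 x3=0xfe  N=1 Z=0
after  2: x0=0xda x1=0xda x2=0xa3 x3=0xfe  N=1 Z=0
after  3: x0=0xda x1=0xff x2=0xa3 x3=0xfe  N=1 Z=0
-- IRQ taken; context saved, return-PC = 4 --

K = 3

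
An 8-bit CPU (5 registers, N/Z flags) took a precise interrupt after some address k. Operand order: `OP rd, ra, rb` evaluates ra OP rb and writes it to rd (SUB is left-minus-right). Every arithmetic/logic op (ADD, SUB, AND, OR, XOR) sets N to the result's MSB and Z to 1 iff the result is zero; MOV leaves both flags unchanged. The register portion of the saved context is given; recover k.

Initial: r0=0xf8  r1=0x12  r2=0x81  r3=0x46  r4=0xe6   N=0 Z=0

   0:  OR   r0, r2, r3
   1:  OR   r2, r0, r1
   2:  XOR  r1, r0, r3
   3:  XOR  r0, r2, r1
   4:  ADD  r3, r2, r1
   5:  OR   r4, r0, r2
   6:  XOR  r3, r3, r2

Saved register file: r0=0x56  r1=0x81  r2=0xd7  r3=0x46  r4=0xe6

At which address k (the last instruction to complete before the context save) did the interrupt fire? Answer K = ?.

K = 3

after  0: r0=0xc7 r1=0x12 r2=0x81 r3=0x46 r4=0xe6  N=1 Z=0
after  1: r0=0xc7 r1=0x12 r2=0xd7 r3=0x46 r4=0xe6  N=1 Z=0
after  2: r0=0xc7 r1=0x81 r2=0xd7 r3=0x46 r4=0xe6  N=1 Z=0
after  3: r0=0x56 r1=0x81 r2=0xd7 r3=0x46 r4=0xe6  N=0 Z=0
-- IRQ taken; context saved, return-PC = 4 --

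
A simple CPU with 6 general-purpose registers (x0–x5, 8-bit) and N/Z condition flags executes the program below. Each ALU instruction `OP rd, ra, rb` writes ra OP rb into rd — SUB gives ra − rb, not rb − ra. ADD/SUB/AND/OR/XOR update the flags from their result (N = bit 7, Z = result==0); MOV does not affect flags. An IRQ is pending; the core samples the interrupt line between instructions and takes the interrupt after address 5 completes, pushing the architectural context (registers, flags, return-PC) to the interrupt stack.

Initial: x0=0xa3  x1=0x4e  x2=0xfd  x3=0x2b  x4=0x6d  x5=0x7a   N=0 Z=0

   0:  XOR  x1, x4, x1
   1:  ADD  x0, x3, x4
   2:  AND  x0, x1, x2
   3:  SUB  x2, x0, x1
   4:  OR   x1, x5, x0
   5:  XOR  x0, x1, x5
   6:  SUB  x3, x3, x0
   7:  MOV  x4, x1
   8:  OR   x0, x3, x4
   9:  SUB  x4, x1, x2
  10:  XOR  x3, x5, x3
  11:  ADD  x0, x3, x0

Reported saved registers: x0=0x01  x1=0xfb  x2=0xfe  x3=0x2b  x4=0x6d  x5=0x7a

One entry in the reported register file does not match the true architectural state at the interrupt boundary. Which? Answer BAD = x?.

after  0: x0=0xa3 x1=0x23 x2=0xfd x3=0x2b x4=0x6d x5=0x7a  N=0 Z=0
after  1: x0=0x98 x1=0x23 x2=0xfd x3=0x2b x4=0x6d x5=0x7a  N=1 Z=0
after  2: x0=0x21 x1=0x23 x2=0xfd x3=0x2b x4=0x6d x5=0x7a  N=0 Z=0
after  3: x0=0x21 x1=0x23 x2=0xfe x3=0x2b x4=0x6d x5=0x7a  N=1 Z=0
after  4: x0=0x21 x1=0x7b x2=0xfe x3=0x2b x4=0x6d x5=0x7a  N=0 Z=0
after  5: x0=0x01 x1=0x7b x2=0xfe x3=0x2b x4=0x6d x5=0x7a  N=0 Z=0
-- IRQ taken; context saved, return-PC = 6 --
mismatch: x1: reported 0xfb vs actual 0x7b

BAD = x1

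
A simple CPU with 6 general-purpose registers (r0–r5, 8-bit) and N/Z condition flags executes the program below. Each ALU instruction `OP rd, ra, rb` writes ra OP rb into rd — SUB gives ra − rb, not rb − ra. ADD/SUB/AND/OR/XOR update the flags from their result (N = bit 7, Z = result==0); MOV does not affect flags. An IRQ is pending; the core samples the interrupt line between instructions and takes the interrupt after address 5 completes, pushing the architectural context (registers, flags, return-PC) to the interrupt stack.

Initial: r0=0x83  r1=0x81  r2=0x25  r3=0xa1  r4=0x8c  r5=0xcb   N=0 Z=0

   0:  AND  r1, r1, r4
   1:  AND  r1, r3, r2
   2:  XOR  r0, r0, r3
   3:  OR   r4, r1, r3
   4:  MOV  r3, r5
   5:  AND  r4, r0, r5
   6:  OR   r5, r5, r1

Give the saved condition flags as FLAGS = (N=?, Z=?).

after  0: r0=0x83 r1=0x80 r2=0x25 r3=0xa1 r4=0x8c r5=0xcb  N=1 Z=0
after  1: r0=0x83 r1=0x21 r2=0x25 r3=0xa1 r4=0x8c r5=0xcb  N=0 Z=0
after  2: r0=0x22 r1=0x21 r2=0x25 r3=0xa1 r4=0x8c r5=0xcb  N=0 Z=0
after  3: r0=0x22 r1=0x21 r2=0x25 r3=0xa1 r4=0xa1 r5=0xcb  N=1 Z=0
after  4: r0=0x22 r1=0x21 r2=0x25 r3=0xcb r4=0xa1 r5=0xcb  N=1 Z=0
after  5: r0=0x22 r1=0x21 r2=0x25 r3=0xcb r4=0x02 r5=0xcb  N=0 Z=0
-- IRQ taken; context saved, return-PC = 6 --

FLAGS = (N=0, Z=0)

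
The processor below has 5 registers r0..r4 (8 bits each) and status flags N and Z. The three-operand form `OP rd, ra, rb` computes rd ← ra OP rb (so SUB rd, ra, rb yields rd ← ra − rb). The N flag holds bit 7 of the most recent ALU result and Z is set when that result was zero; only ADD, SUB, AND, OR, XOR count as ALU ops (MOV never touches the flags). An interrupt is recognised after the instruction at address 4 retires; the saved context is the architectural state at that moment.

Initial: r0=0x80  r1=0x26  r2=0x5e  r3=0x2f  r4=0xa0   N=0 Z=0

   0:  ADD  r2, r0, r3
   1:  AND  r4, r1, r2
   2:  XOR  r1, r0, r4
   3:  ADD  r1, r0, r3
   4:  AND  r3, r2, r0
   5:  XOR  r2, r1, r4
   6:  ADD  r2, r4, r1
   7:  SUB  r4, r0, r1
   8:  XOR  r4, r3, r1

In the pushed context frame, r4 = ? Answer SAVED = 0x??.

after  0: r0=0x80 r1=0x26 r2=0xaf r3=0x2f r4=0xa0  N=1 Z=0
after  1: r0=0x80 r1=0x26 r2=0xaf r3=0x2f r4=0x26  N=0 Z=0
after  2: r0=0x80 r1=0xa6 r2=0xaf r3=0x2f r4=0x26  N=1 Z=0
after  3: r0=0x80 r1=0xaf r2=0xaf r3=0x2f r4=0x26  N=1 Z=0
after  4: r0=0x80 r1=0xaf r2=0xaf r3=0x80 r4=0x26  N=1 Z=0
-- IRQ taken; context saved, return-PC = 5 --

SAVED = 0x26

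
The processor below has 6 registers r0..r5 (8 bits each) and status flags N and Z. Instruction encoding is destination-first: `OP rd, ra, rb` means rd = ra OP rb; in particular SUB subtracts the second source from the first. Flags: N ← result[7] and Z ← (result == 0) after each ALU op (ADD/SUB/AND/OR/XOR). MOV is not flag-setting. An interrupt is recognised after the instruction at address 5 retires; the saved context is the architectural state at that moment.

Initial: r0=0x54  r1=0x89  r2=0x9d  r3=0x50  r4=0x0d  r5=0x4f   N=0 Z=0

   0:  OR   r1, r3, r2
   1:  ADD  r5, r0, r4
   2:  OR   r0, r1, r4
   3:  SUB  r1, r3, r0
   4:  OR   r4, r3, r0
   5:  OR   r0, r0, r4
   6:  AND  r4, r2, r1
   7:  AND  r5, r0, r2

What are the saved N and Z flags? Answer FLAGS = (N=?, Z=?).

after  0: r0=0x54 r1=0xdd r2=0x9d r3=0x50 r4=0x0d r5=0x4f  N=1 Z=0
after  1: r0=0x54 r1=0xdd r2=0x9d r3=0x50 r4=0x0d r5=0x61  N=0 Z=0
after  2: r0=0xdd r1=0xdd r2=0x9d r3=0x50 r4=0x0d r5=0x61  N=1 Z=0
after  3: r0=0xdd r1=0x73 r2=0x9d r3=0x50 r4=0x0d r5=0x61  N=0 Z=0
after  4: r0=0xdd r1=0x73 r2=0x9d r3=0x50 r4=0xdd r5=0x61  N=1 Z=0
after  5: r0=0xdd r1=0x73 r2=0x9d r3=0x50 r4=0xdd r5=0x61  N=1 Z=0
-- IRQ taken; context saved, return-PC = 6 --

FLAGS = (N=1, Z=0)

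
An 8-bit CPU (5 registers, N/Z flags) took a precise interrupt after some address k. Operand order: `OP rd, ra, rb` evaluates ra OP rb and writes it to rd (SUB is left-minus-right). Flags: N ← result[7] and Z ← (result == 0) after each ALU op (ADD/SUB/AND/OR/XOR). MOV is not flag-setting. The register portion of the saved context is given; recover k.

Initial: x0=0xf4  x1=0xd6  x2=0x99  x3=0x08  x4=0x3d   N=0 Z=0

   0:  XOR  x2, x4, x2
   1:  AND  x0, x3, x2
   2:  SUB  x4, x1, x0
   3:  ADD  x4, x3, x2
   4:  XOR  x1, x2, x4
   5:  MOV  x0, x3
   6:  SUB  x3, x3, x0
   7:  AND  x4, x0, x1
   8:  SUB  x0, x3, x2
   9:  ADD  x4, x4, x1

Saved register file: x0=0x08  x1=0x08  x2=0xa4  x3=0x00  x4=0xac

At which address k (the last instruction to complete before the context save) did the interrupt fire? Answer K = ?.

after  0: x0=0xf4 x1=0xd6 x2=0xa4 x3=0x08 x4=0x3d  N=1 Z=0
after  1: x0=0x00 x1=0xd6 x2=0xa4 x3=0x08 x4=0x3d  N=0 Z=1
after  2: x0=0x00 x1=0xd6 x2=0xa4 x3=0x08 x4=0xd6  N=1 Z=0
after  3: x0=0x00 x1=0xd6 x2=0xa4 x3=0x08 x4=0xac  N=1 Z=0
after  4: x0=0x00 x1=0x08 x2=0xa4 x3=0x08 x4=0xac  N=0 Z=0
after  5: x0=0x08 x1=0x08 x2=0xa4 x3=0x08 x4=0xac  N=0 Z=0
after  6: x0=0x08 x1=0x08 x2=0xa4 x3=0x00 x4=0xac  N=0 Z=1
-- IRQ taken; context saved, return-PC = 7 --

K = 6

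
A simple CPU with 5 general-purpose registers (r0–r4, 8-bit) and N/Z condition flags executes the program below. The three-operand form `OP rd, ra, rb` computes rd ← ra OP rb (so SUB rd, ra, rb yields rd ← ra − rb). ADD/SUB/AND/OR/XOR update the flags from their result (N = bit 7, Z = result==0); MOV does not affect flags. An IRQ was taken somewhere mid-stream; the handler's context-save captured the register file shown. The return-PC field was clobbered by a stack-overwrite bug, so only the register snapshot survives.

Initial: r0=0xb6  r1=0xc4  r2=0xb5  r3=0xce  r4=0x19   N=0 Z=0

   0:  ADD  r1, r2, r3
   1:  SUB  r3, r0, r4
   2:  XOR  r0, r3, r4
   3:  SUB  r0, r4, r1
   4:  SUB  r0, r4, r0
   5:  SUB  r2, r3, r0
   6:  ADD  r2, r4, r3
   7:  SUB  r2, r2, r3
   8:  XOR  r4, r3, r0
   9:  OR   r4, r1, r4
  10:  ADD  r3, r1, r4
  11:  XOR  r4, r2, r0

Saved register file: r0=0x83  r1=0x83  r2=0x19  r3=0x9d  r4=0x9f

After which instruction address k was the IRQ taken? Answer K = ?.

K = 9

after  0: r0=0xb6 r1=0x83 r2=0xb5 r3=0xce r4=0x19  N=1 Z=0
after  1: r0=0xb6 r1=0x83 r2=0xb5 r3=0x9d r4=0x19  N=1 Z=0
after  2: r0=0x84 r1=0x83 r2=0xb5 r3=0x9d r4=0x19  N=1 Z=0
after  3: r0=0x96 r1=0x83 r2=0xb5 r3=0x9d r4=0x19  N=1 Z=0
after  4: r0=0x83 r1=0x83 r2=0xb5 r3=0x9d r4=0x19  N=1 Z=0
after  5: r0=0x83 r1=0x83 r2=0x1a r3=0x9d r4=0x19  N=0 Z=0
after  6: r0=0x83 r1=0x83 r2=0xb6 r3=0x9d r4=0x19  N=1 Z=0
after  7: r0=0x83 r1=0x83 r2=0x19 r3=0x9d r4=0x19  N=0 Z=0
after  8: r0=0x83 r1=0x83 r2=0x19 r3=0x9d r4=0x1e  N=0 Z=0
after  9: r0=0x83 r1=0x83 r2=0x19 r3=0x9d r4=0x9f  N=1 Z=0
-- IRQ taken; context saved, return-PC = 10 --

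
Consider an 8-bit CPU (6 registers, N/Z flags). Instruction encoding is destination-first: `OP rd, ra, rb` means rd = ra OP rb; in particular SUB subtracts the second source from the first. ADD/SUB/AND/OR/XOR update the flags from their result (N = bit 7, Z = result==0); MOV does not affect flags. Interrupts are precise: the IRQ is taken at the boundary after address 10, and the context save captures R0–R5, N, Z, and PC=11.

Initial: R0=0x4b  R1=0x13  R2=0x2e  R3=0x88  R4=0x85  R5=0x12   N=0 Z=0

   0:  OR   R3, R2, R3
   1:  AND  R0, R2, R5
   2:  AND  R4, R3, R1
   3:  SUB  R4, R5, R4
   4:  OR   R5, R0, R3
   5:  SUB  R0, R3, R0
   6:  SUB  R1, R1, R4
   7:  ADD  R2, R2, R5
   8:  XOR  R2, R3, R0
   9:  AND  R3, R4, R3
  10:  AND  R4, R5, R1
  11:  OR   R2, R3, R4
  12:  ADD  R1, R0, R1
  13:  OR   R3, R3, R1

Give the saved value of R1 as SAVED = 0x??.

SAVED = 0x03

after  0: R0=0x4b R1=0x13 R2=0x2e R3=0xae R4=0x85 R5=0x12  N=1 Z=0
after  1: R0=0x02 R1=0x13 R2=0x2e R3=0xae R4=0x85 R5=0x12  N=0 Z=0
after  2: R0=0x02 R1=0x13 R2=0x2e R3=0xae R4=0x02 R5=0x12  N=0 Z=0
after  3: R0=0x02 R1=0x13 R2=0x2e R3=0xae R4=0x10 R5=0x12  N=0 Z=0
after  4: R0=0x02 R1=0x13 R2=0x2e R3=0xae R4=0x10 R5=0xae  N=1 Z=0
after  5: R0=0xac R1=0x13 R2=0x2e R3=0xae R4=0x10 R5=0xae  N=1 Z=0
after  6: R0=0xac R1=0x03 R2=0x2e R3=0xae R4=0x10 R5=0xae  N=0 Z=0
after  7: R0=0xac R1=0x03 R2=0xdc R3=0xae R4=0x10 R5=0xae  N=1 Z=0
after  8: R0=0xac R1=0x03 R2=0x02 R3=0xae R4=0x10 R5=0xae  N=0 Z=0
after  9: R0=0xac R1=0x03 R2=0x02 R3=0x00 R4=0x10 R5=0xae  N=0 Z=1
after 10: R0=0xac R1=0x03 R2=0x02 R3=0x00 R4=0x02 R5=0xae  N=0 Z=0
-- IRQ taken; context saved, return-PC = 11 --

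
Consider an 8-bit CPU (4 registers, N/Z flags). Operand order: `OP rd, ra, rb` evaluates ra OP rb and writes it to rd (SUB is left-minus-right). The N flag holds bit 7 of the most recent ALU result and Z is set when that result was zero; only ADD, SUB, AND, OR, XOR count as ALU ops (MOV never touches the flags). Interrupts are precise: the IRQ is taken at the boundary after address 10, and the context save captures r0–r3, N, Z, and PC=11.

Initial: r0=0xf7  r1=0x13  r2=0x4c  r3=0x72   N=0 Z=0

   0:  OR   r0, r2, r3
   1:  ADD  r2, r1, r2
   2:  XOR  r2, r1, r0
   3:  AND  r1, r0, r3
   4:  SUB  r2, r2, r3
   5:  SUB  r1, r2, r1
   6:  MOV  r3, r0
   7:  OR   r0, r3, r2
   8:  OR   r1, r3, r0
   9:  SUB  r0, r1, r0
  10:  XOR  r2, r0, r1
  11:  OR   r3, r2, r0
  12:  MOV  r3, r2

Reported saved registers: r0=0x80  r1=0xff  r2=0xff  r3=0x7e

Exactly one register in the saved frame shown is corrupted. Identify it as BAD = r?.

after  0: r0=0x7e r1=0x13 r2=0x4c r3=0x72  N=0 Z=0
after  1: r0=0x7e r1=0x13 r2=0x5f r3=0x72  N=0 Z=0
after  2: r0=0x7e r1=0x13 r2=0x6d r3=0x72  N=0 Z=0
after  3: r0=0x7e r1=0x72 r2=0x6d r3=0x72  N=0 Z=0
after  4: r0=0x7e r1=0x72 r2=0xfb r3=0x72  N=1 Z=0
after  5: r0=0x7e r1=0x89 r2=0xfb r3=0x72  N=1 Z=0
after  6: r0=0x7e r1=0x89 r2=0xfb r3=0x7e  N=1 Z=0
after  7: r0=0xff r1=0x89 r2=0xfb r3=0x7e  N=1 Z=0
after  8: r0=0xff r1=0xff r2=0xfb r3=0x7e  N=1 Z=0
after  9: r0=0x00 r1=0xff r2=0xfb r3=0x7e  N=0 Z=1
after 10: r0=0x00 r1=0xff r2=0xff r3=0x7e  N=1 Z=0
-- IRQ taken; context saved, return-PC = 11 --
mismatch: r0: reported 0x80 vs actual 0x00

BAD = r0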